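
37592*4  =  150368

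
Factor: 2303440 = 2^4*5^1 * 28793^1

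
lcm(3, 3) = 3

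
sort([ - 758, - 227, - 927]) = [ - 927, - 758, - 227 ] 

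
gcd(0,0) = 0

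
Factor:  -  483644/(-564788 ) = 751/877 = 751^1* 877^( - 1)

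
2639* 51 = 134589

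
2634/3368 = 1317/1684 = 0.78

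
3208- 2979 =229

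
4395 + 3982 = 8377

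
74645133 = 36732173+37912960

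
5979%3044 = 2935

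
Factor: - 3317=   -31^1*107^1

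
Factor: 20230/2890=7^1 = 7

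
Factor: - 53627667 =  - 3^1 * 101^1*176989^1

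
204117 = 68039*3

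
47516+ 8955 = 56471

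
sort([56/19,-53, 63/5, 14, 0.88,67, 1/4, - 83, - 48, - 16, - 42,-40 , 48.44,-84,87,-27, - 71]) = [- 84, - 83, - 71, -53, - 48,  -  42, - 40, - 27, - 16, 1/4 , 0.88,56/19, 63/5, 14,48.44, 67, 87 ] 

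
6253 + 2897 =9150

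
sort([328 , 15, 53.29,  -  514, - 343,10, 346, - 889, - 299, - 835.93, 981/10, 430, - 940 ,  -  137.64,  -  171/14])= [ - 940,-889, - 835.93, - 514, - 343, - 299, - 137.64, - 171/14, 10,15, 53.29, 981/10, 328, 346, 430]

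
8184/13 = 629 + 7/13= 629.54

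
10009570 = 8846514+1163056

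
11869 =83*143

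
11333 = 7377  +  3956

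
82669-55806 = 26863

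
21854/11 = 1986 + 8/11 =1986.73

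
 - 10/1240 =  - 1/124 =- 0.01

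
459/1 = 459 = 459.00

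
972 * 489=475308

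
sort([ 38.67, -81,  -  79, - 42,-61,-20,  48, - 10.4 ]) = [-81, - 79, -61, - 42,-20,-10.4,38.67, 48]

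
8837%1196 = 465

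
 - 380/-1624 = 95/406 = 0.23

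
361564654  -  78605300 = 282959354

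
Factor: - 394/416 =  - 2^(-4)*13^( - 1)*197^1 = - 197/208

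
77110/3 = 25703+1/3 = 25703.33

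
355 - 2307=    - 1952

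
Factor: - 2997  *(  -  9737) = 29181789= 3^4*7^1 *13^1*37^1 * 107^1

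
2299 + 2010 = 4309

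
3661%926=883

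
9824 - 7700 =2124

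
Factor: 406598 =2^1*263^1*773^1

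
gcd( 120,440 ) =40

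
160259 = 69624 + 90635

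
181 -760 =-579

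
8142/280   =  29 + 11/140 = 29.08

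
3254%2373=881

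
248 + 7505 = 7753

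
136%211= 136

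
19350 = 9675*2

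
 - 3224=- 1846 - 1378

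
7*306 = 2142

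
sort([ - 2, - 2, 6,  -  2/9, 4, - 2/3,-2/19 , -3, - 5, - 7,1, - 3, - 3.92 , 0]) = [ - 7, - 5, - 3.92, - 3, - 3, - 2, -2,  -  2/3,-2/9,-2/19, 0, 1 , 4, 6]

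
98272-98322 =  - 50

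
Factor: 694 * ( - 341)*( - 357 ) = 2^1* 3^1*7^1 * 11^1 * 17^1*31^1 *347^1 = 84485478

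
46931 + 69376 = 116307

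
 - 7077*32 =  - 226464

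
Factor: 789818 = 2^1*31^1 * 12739^1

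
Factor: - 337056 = -2^5 *3^1*3511^1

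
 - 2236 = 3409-5645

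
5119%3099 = 2020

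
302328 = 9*33592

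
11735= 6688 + 5047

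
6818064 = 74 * 92136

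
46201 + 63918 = 110119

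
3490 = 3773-283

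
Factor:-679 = - 7^1*97^1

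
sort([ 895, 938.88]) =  [895,938.88]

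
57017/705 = 57017/705= 80.88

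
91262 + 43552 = 134814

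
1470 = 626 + 844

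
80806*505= 40807030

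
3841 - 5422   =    -  1581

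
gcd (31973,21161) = 1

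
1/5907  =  1/5907= 0.00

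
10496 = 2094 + 8402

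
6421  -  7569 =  - 1148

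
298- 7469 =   -  7171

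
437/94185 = 19/4095 = 0.00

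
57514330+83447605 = 140961935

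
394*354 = 139476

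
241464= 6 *40244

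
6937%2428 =2081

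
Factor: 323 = 17^1*19^1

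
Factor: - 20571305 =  - 5^1*139^1 * 29599^1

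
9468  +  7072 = 16540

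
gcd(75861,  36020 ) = 1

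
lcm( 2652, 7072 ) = 21216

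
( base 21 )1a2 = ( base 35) IN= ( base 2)1010001101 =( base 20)1CD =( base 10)653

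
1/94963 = 1/94963 = 0.00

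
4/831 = 4/831 = 0.00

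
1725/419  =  1725/419 = 4.12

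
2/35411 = 2/35411=0.00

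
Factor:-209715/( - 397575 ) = 3^( - 2 ) *5^( - 1)*11^1*19^( - 1) * 41^1 = 451/855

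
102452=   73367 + 29085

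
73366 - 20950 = 52416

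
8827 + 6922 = 15749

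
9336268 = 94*99322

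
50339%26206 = 24133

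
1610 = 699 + 911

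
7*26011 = 182077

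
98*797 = 78106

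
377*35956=13555412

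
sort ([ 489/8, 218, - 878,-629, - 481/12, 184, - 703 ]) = [ - 878,-703, - 629, - 481/12, 489/8,184 , 218] 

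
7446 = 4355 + 3091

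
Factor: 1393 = 7^1*199^1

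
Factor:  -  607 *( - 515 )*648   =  202568040  =  2^3*3^4*5^1*103^1*607^1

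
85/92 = 85/92 = 0.92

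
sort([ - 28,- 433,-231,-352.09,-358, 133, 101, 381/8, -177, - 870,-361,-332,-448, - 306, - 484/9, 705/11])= [ - 870,- 448,-433,  -  361,-358, - 352.09, - 332 , -306 , - 231, - 177,-484/9,-28,381/8,  705/11,101,133]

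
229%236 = 229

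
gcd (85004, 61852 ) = 4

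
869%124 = 1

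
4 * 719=2876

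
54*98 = 5292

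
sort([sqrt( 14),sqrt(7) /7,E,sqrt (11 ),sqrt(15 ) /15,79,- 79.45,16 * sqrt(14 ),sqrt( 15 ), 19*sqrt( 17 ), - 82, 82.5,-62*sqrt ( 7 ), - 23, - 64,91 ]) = [ - 62*sqrt( 7), - 82, - 79.45, - 64, - 23,  sqrt( 15) /15,sqrt(7)/7,E, sqrt(11),sqrt ( 14 ),  sqrt( 15 ), 16 * sqrt( 14 ), 19 *sqrt ( 17),79, 82.5, 91]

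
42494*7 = 297458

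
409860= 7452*55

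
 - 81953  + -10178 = -92131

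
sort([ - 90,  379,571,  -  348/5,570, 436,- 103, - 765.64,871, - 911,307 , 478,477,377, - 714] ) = [ - 911, - 765.64 ,- 714,-103, - 90, - 348/5, 307,377, 379, 436 , 477,478,570, 571, 871 ]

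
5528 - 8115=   -  2587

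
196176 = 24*8174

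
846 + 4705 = 5551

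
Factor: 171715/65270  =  2^(  -  1) * 107^( - 1)*563^1 = 563/214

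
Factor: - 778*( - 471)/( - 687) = -2^1*157^1*229^( - 1) *389^1 =-122146/229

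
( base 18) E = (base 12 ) 12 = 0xE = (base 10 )14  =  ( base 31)e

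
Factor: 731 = 17^1*43^1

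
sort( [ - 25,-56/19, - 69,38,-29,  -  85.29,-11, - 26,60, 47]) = [ -85.29, -69,-29, - 26,-25, - 11, - 56/19,  38,47, 60]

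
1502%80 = 62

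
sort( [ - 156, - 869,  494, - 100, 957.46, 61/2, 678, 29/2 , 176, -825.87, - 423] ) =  [-869, - 825.87, - 423  , - 156,-100 , 29/2, 61/2,176, 494,678,957.46 ] 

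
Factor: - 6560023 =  - 149^1*44027^1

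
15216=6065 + 9151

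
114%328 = 114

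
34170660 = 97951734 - 63781074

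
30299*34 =1030166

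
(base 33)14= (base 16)25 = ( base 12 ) 31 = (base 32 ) 15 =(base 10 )37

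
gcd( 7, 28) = 7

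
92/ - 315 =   -  92/315  =  - 0.29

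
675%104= 51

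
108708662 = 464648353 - 355939691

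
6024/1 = 6024 = 6024.00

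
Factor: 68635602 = 2^1*3^2*7^1*544727^1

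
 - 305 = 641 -946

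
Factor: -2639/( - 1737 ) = 3^( - 2)*7^1*13^1*29^1*193^ ( - 1)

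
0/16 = 0=0.00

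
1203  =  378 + 825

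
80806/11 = 7346 = 7346.00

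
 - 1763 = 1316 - 3079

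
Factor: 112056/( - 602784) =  - 2^( -2)*3^( -1)*13^(-1 )*29^1 = -29/156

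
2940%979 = 3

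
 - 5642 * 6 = -33852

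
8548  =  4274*2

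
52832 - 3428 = 49404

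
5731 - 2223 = 3508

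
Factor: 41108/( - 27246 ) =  - 86/57 = - 2^1*3^( - 1)*19^( - 1 )*43^1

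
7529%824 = 113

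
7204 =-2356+9560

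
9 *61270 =551430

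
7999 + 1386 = 9385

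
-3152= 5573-8725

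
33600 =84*400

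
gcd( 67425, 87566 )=1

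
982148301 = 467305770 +514842531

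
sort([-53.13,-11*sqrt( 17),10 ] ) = [-53.13, - 11*sqrt(17),10]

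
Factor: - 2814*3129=-2^1*3^2*7^2*67^1*149^1 = -8805006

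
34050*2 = 68100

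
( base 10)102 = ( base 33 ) 33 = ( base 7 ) 204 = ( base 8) 146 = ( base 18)5c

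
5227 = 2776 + 2451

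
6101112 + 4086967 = 10188079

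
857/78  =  10 + 77/78 = 10.99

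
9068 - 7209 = 1859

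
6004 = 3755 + 2249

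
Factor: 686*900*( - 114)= - 70383600 = - 2^4*3^3*5^2*7^3* 19^1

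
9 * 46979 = 422811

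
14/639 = 14/639 = 0.02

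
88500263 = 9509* 9307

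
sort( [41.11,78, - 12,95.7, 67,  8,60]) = [ - 12 , 8, 41.11, 60,67, 78, 95.7 ]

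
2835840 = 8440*336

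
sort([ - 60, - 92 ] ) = [-92, - 60 ]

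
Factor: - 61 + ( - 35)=  -  96  =  - 2^5*3^1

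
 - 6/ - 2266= 3/1133 = 0.00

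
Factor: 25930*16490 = 427585700 = 2^2*5^2*17^1*97^1*2593^1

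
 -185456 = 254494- 439950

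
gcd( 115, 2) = 1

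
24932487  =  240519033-215586546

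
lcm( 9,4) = 36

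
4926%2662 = 2264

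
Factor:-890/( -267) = 2^1*3^( - 1)*5^1 = 10/3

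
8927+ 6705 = 15632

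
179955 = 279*645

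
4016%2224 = 1792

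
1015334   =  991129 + 24205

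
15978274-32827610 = -16849336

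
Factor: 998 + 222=2^2*5^1 *61^1 = 1220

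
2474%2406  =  68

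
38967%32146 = 6821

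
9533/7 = 9533/7 = 1361.86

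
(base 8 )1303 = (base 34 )KR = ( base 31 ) mp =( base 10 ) 707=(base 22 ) 1A3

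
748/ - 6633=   -1 + 535/603 = - 0.11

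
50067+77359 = 127426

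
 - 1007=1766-2773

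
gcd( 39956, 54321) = 1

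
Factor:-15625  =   - 5^6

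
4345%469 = 124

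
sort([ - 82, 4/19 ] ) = [ - 82,4/19 ] 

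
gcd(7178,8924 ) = 194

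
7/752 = 7/752= 0.01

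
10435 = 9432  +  1003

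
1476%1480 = 1476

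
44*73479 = 3233076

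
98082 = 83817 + 14265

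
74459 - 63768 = 10691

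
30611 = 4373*7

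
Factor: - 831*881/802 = - 732111/802 =- 2^( - 1)*3^1*277^1*401^( - 1) *881^1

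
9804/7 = 9804/7 = 1400.57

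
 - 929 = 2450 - 3379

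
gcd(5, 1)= 1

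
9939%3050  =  789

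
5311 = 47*113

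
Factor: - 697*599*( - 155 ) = 64712965 = 5^1*17^1*31^1 * 41^1 * 599^1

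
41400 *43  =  1780200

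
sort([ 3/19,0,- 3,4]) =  [  -  3,0, 3/19, 4]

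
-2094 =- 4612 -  - 2518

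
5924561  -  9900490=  - 3975929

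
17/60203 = 17/60203=0.00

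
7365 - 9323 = -1958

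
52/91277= 52/91277 = 0.00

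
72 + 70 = 142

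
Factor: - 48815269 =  - 23^1*71^1*167^1*179^1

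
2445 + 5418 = 7863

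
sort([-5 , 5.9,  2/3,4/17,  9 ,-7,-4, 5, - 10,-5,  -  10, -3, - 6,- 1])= [ - 10, -10, - 7,-6, - 5 ,-5,-4 , - 3, - 1, 4/17,2/3 , 5, 5.9,9]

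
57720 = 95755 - 38035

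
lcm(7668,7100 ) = 191700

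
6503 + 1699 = 8202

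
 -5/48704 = -5/48704 = - 0.00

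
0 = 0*2891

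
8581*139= 1192759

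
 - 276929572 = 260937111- 537866683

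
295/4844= 295/4844 = 0.06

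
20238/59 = 20238/59  =  343.02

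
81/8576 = 81/8576 = 0.01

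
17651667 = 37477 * 471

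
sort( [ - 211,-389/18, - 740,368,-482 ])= [-740, - 482, - 211,- 389/18, 368 ]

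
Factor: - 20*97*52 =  - 2^4*5^1 * 13^1*97^1  =  - 100880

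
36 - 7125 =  - 7089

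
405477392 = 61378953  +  344098439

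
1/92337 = 1/92337 = 0.00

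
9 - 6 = 3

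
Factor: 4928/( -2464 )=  - 2 = -2^1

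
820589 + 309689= 1130278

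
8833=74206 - 65373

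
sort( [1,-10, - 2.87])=[ - 10, - 2.87, 1]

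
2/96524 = 1/48262= 0.00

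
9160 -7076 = 2084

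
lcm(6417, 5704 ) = 51336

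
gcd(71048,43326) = 166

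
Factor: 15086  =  2^1*19^1* 397^1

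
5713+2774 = 8487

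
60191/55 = 60191/55 = 1094.38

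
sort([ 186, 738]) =[ 186,738] 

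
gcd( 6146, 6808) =2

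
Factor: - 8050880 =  - 2^6*5^1*139^1 *181^1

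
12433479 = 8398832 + 4034647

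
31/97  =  31/97 = 0.32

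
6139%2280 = 1579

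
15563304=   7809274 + 7754030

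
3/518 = 3/518 = 0.01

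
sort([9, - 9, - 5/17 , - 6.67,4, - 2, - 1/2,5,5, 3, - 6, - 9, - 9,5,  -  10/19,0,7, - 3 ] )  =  [-9, - 9, - 9,- 6.67, -6, - 3, - 2 ,-10/19, - 1/2, - 5/17,  0, 3,4,5,  5,5, 7,9 ]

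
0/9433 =0 = 0.00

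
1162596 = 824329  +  338267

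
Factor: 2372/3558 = 2^1*3^( - 1 ) = 2/3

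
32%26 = 6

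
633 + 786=1419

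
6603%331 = 314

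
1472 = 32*46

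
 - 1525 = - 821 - 704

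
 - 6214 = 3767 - 9981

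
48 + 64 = 112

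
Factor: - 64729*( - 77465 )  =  5014231985 = 5^1*7^2*1321^1 * 15493^1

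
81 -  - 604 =685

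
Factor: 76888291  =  76888291^1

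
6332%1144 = 612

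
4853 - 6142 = - 1289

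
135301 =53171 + 82130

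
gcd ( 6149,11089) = 13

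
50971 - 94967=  - 43996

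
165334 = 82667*2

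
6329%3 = 2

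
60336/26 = 30168/13 = 2320.62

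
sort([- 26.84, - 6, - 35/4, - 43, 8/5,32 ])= [ - 43, - 26.84, - 35/4, - 6,8/5, 32]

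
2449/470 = 5 + 99/470 = 5.21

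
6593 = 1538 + 5055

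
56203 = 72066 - 15863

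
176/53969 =176/53969 = 0.00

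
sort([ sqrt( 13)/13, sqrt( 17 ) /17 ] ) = [sqrt( 17)/17,  sqrt(13)/13] 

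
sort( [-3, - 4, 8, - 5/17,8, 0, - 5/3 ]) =[ - 4,-3, - 5/3, - 5/17, 0,8, 8 ] 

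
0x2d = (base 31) 1E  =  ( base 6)113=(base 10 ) 45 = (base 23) 1M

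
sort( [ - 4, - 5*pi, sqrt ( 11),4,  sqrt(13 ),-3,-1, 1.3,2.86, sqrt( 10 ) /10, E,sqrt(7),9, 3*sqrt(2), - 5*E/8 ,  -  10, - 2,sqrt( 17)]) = [  -  5*pi, - 10, - 4,-3, - 2,-5*E/8, - 1, sqrt(10 ) /10, 1.3,  sqrt(7 ), E,2.86, sqrt(11 ), sqrt (13), 4, sqrt( 17 ), 3*sqrt(2) , 9 ]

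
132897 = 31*4287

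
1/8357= 1/8357 =0.00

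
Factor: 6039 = 3^2*11^1*61^1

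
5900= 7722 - 1822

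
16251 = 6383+9868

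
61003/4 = 15250 + 3/4 = 15250.75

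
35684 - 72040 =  - 36356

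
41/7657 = 41/7657 = 0.01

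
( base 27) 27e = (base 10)1661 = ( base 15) 75B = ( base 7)4562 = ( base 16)67D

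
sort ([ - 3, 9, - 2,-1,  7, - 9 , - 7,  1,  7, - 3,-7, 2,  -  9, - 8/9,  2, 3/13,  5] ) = [ - 9,-9, - 7, - 7, - 3, - 3, - 2 ,-1, - 8/9,  3/13,  1, 2, 2, 5,7, 7, 9 ] 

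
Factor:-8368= - 2^4*523^1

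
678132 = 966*702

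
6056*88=532928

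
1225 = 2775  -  1550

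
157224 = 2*78612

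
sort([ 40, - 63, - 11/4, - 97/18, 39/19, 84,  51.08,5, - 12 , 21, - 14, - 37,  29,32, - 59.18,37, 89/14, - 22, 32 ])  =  [  -  63, - 59.18, - 37 , - 22, - 14,  -  12, - 97/18, - 11/4,39/19,5, 89/14, 21,29, 32, 32,  37, 40, 51.08, 84 ]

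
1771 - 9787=  -  8016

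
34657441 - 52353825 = -17696384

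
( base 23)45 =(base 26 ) 3J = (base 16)61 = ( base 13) 76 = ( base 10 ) 97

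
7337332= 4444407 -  - 2892925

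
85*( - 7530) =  - 640050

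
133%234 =133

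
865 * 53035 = 45875275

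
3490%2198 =1292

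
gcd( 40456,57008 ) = 8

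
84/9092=21/2273 = 0.01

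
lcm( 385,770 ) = 770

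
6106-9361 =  - 3255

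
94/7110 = 47/3555=   0.01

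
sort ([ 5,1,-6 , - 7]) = [ - 7, - 6, 1, 5]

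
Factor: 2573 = 31^1*83^1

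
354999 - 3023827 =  - 2668828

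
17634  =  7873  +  9761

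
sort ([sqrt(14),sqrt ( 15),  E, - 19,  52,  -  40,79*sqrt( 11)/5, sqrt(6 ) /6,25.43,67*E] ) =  [ - 40, - 19 , sqrt( 6 )/6,E, sqrt(14 ), sqrt( 15), 25.43, 52, 79*sqrt (11 ) /5, 67*E ] 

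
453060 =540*839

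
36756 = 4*9189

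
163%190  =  163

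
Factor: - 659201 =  - 587^1 * 1123^1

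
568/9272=71/1159 = 0.06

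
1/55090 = 1/55090 = 0.00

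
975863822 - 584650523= 391213299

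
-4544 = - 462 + -4082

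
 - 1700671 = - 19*89509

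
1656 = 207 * 8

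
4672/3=1557 + 1/3  =  1557.33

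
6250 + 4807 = 11057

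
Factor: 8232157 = 863^1*9539^1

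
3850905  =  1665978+2184927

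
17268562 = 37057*466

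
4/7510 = 2/3755 = 0.00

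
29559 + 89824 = 119383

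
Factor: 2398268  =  2^2 * 127^1*4721^1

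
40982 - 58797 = -17815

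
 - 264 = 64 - 328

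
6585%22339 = 6585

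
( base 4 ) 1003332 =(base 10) 4350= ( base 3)12222010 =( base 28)5fa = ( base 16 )10fe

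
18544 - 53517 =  - 34973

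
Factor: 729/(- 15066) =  - 2^( - 1)*3^1*31^(-1 ) = - 3/62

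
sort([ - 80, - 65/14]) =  [ - 80 , - 65/14 ]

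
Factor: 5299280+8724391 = 3^1 * 4674557^1 = 14023671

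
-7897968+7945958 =47990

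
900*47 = 42300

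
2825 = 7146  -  4321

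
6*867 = 5202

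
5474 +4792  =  10266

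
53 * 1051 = 55703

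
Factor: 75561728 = 2^8*11^1 * 26833^1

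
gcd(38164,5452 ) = 5452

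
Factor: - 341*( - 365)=5^1 * 11^1*31^1 *73^1  =  124465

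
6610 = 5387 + 1223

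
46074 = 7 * 6582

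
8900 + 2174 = 11074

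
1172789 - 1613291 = -440502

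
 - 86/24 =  - 4+5/12 = -3.58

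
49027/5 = 49027/5 = 9805.40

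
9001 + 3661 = 12662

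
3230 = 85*38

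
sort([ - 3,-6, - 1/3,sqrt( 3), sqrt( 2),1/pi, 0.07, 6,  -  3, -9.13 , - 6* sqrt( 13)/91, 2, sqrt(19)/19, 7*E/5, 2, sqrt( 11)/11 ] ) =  [- 9.13 ,-6,-3,  -  3, - 1/3, - 6*sqrt ( 13)/91,  0.07, sqrt( 19) /19,sqrt( 11)/11, 1/pi, sqrt( 2),sqrt( 3),2, 2, 7*E/5, 6 ]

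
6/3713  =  6/3713 = 0.00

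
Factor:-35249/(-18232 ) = 2^(  -  3 )*43^(-1 )*53^( - 1)*101^1*349^1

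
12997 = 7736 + 5261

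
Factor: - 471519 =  - 3^2*52391^1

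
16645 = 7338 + 9307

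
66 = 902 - 836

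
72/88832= 9/11104 = 0.00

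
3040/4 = 760 = 760.00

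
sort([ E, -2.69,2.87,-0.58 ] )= [ - 2.69, - 0.58,E, 2.87 ] 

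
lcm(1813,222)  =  10878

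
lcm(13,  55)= 715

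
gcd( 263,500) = 1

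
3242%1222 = 798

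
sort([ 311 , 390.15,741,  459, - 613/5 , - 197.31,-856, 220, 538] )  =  [ - 856, - 197.31, - 613/5, 220,311, 390.15, 459,  538,741] 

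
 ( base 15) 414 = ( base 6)4131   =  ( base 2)1110010111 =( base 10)919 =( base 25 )1bj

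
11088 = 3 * 3696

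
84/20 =21/5 = 4.20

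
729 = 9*81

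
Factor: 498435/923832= 2^( - 3 )*3^( - 2 )*5^1*13^( - 1)*101^1 =505/936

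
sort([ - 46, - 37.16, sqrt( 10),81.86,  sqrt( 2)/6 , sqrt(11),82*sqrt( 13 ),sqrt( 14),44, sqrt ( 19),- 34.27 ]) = [ - 46, - 37.16, - 34.27 , sqrt(2)/6, sqrt( 10),sqrt (11 ) , sqrt(14),sqrt(19 ), 44, 81.86, 82*sqrt( 13 ) ] 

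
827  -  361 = 466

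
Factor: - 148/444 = -3^( - 1)= - 1/3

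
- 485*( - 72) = 34920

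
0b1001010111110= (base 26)72e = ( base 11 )3672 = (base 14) 1A6A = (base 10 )4798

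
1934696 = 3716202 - 1781506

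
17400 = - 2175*(- 8)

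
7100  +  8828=15928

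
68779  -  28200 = 40579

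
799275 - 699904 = 99371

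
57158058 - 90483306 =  - 33325248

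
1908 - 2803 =-895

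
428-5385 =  - 4957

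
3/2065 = 3/2065 = 0.00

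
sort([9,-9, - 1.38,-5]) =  [-9,- 5,-1.38, 9]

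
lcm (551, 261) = 4959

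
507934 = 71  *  7154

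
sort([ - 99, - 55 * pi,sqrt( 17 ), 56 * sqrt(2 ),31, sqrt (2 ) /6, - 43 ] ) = [ - 55*pi, - 99, - 43,sqrt(2)/6,sqrt (17) , 31, 56  *  sqrt( 2 )] 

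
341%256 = 85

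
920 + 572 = 1492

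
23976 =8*2997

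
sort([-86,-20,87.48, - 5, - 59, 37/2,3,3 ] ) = [ - 86 , - 59,-20, - 5, 3,3,37/2,87.48]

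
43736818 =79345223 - 35608405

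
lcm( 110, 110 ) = 110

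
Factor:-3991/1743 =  - 3^( - 1 )*7^(  -  1) * 13^1*83^( - 1)*307^1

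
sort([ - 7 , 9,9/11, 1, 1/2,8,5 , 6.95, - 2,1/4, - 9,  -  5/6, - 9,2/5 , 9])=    [ - 9,-9, - 7, - 2 ,  -  5/6,1/4,2/5,1/2, 9/11, 1,5,6.95,8,  9,9]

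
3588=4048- 460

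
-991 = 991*( - 1 )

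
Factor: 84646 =2^1*42323^1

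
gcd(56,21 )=7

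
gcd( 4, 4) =4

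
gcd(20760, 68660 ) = 20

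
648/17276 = 162/4319=0.04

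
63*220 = 13860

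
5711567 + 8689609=14401176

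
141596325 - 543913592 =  - 402317267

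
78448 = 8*9806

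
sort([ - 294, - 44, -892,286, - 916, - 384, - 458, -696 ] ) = [ - 916, -892,-696, - 458, - 384, - 294,-44,286 ]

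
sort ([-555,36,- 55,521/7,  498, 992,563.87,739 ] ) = [ - 555 , - 55, 36,521/7, 498, 563.87, 739,992] 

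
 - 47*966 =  -45402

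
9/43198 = 9/43198 =0.00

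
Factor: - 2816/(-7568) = 2^4*43^(  -  1) = 16/43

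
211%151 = 60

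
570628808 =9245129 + 561383679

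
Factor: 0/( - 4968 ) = 0 = 0^1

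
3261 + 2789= 6050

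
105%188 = 105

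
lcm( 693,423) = 32571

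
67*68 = 4556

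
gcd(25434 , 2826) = 2826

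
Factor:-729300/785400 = -13/14 = - 2^( - 1)*7^( - 1)*13^1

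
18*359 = 6462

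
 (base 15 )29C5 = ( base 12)5228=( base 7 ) 35060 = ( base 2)10001100000000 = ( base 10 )8960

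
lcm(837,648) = 20088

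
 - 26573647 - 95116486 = -121690133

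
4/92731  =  4/92731=0.00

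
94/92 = 47/46   =  1.02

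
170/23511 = 10/1383 = 0.01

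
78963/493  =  78963/493 = 160.17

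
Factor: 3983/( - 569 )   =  -7 = - 7^1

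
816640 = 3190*256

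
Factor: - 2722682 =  - 2^1*37^1*36793^1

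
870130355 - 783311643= 86818712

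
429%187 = 55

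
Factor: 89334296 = 2^3*193^1*57859^1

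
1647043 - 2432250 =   -  785207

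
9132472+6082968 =15215440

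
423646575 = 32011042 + 391635533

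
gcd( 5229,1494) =747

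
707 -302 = 405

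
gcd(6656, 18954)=26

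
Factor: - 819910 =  - 2^1*5^1*7^1*13^1 * 17^1*53^1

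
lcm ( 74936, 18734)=74936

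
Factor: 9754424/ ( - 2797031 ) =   -  2^3*1219303^1 * 2797031^( - 1) 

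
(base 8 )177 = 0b1111111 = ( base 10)127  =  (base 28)4f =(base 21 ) 61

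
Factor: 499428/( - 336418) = -2^1*3^2*59^( - 1)*2851^(  -  1 )*13873^1 = -249714/168209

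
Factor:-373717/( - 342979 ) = 7^( - 1 )*13^( - 1 )*3769^( - 1)*373717^1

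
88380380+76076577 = 164456957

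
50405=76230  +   - 25825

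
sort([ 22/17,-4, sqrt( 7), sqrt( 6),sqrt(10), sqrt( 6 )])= [ - 4,22/17,sqrt (6), sqrt( 6),sqrt(7), sqrt( 10) ]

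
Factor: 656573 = 419^1 * 1567^1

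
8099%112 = 35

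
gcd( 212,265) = 53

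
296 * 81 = 23976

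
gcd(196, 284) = 4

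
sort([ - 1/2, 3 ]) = [ - 1/2,  3]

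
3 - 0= 3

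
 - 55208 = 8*( - 6901)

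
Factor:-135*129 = -17415 = - 3^4*5^1*43^1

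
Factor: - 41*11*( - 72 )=2^3* 3^2 *11^1*41^1 =32472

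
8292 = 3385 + 4907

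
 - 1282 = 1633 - 2915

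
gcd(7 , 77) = 7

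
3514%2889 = 625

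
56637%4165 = 2492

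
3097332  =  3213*964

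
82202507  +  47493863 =129696370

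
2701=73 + 2628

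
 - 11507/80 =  - 11507/80 = - 143.84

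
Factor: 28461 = 3^1 * 53^1 * 179^1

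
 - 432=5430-5862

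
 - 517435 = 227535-744970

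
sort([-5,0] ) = [ - 5,0 ] 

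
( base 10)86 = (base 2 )1010110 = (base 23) 3h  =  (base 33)2K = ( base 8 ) 126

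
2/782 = 1/391= 0.00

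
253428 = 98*2586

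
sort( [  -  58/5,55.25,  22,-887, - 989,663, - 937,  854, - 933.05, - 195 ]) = [-989, - 937,-933.05, - 887, - 195,  -  58/5, 22,55.25,663,854]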